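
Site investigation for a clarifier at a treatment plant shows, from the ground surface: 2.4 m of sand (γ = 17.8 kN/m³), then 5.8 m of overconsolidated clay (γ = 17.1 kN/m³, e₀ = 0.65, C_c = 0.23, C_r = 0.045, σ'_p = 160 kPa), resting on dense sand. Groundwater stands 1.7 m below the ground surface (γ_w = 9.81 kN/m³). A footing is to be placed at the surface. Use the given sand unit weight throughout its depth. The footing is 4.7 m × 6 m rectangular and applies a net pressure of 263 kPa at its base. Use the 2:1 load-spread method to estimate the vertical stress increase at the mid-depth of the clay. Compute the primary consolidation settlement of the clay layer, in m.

Mid-depth of clay below the ground surface: z = 2.4 + 5.8/2 = 5.3 m.
Total vertical stress at mid-clay: σ_v = 17.8×2.4 + 17.1×2.9 = 92.31 kPa.
Pore pressure: u = 9.81×(5.3 − 1.7) = 35.316 kPa.
Initial effective stress: σ'_0 = σ_v − u = 92.31 − 35.316 = 56.994 kPa.
Stress increase at mid-clay by the 2:1 spreading method:
Δσ = qBL/((B+z)(L+z)) = 263×4.7×6/((4.7+5.3)(6+5.3)) = 65.634 kPa
Final effective stress: σ'_f = 56.994 + 65.634 = 122.63 kPa.
σ'_f = 122.63 ≤ σ'_p = 160 kPa, so the clay remains overconsolidated and only the recompression index applies:
S_c = C_r·H/(1+e₀)·log₁₀(σ'_f/σ'_0) = 0.045×5.8/1.65×log₁₀(122.63/56.994)
    = 0.15818 × 0.33277 = 0.05264 m

S_c ≈ 0.0526 m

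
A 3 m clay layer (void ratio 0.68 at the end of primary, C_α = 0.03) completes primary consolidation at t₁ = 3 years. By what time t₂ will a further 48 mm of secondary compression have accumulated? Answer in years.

S_s = C_α·H/(1+e_p)·log₁₀(t₂/t₁) ⇒ log₁₀(t₂/t₁) = S_s·(1+e_p)/(C_α·H).
log₁₀(t₂/t₁) = 0.048 × (1+0.68) / (0.03×3) = 0.896
t₂ = t₁ × 10^0.896 = 3 × 7.87 = 23.61 years

t₂ ≈ 23.6 years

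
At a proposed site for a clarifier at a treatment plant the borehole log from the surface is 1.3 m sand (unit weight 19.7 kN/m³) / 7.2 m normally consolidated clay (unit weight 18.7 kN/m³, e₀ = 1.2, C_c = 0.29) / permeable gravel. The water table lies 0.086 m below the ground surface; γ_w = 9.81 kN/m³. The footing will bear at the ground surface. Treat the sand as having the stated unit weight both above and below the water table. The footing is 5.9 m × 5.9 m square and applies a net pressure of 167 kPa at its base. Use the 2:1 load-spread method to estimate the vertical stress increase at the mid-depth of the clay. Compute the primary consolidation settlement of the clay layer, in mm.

Mid-depth of clay below the ground surface: z = 1.3 + 7.2/2 = 4.9 m.
Total vertical stress at mid-clay: σ_v = 19.7×1.3 + 18.7×3.6 = 92.93 kPa.
Pore pressure: u = 9.81×(4.9 − 0.086) = 47.225 kPa.
Initial effective stress: σ'_0 = σ_v − u = 92.93 − 47.225 = 45.705 kPa.
Stress increase at mid-clay by the 2:1 spreading method:
Δσ = qBL/((B+z)(L+z)) = 167×5.9×5.9/((5.9+4.9)(5.9+4.9)) = 49.839 kPa
Final effective stress: σ'_f = σ'_0 + Δσ = 45.705 + 49.839 = 95.544 kPa.
Normally consolidated clay, so the full stress increment lies on the virgin compression line:
S_c = C_c·H/(1+e₀)·log₁₀(σ'_f/σ'_0) = 0.29×7.2/(1+1.2)×log₁₀(95.544/45.705)
    = 0.94909 × 0.32024 = 0.3039 m

S_c ≈ 304 mm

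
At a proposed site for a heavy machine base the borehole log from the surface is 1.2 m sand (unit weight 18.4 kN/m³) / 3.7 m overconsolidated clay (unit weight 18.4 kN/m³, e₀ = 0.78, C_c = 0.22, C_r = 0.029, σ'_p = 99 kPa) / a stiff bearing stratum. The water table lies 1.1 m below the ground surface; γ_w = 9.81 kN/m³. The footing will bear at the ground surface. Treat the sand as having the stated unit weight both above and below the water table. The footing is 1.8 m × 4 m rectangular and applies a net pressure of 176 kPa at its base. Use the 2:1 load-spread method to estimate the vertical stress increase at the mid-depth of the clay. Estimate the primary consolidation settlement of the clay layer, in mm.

S_c ≈ 18.2 mm

Mid-depth of clay below the ground surface: z = 1.2 + 3.7/2 = 3.05 m.
Total vertical stress at mid-clay: σ_v = 18.4×1.2 + 18.4×1.85 = 56.12 kPa.
Pore pressure: u = 9.81×(3.05 − 1.1) = 19.13 kPa.
Initial effective stress: σ'_0 = σ_v − u = 56.12 − 19.13 = 36.99 kPa.
Stress increase at mid-clay by the 2:1 spreading method:
Δσ = qBL/((B+z)(L+z)) = 176×1.8×4/((1.8+3.05)(4+3.05)) = 37.061 kPa
Final effective stress: σ'_f = 36.99 + 37.061 = 74.051 kPa.
σ'_f = 74.051 ≤ σ'_p = 99 kPa, so the clay remains overconsolidated and only the recompression index applies:
S_c = C_r·H/(1+e₀)·log₁₀(σ'_f/σ'_0) = 0.029×3.7/1.78×log₁₀(74.051/36.99)
    = 0.060282 × 0.30145 = 0.01817 m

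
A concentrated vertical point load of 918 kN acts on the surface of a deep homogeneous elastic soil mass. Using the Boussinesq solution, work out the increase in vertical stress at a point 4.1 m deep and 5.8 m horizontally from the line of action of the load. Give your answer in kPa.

Δσ_z ≈ 1.67 kPa

Boussinesq vertical stress below a point load on an elastic half-space:
Δσ_z = 3P/(2πz²) · [1 + (r/z)²]^(−5/2)
r/z = 5.8/4.1 = 1.4146; [1+(r/z)²]^(−5/2) = 0.064086.
Δσ_z = 3×918/(2π×4.1²) × 0.064086 = 26.075 × 0.064086 = 1.671 kPa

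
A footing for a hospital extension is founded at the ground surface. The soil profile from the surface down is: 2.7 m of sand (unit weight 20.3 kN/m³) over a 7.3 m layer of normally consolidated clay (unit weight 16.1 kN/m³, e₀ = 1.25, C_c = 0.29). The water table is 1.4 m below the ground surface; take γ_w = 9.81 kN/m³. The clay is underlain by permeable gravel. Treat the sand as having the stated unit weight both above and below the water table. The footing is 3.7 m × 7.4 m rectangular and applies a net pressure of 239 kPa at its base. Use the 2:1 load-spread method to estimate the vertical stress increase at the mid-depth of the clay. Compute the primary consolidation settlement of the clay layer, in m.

Mid-depth of clay below the ground surface: z = 2.7 + 7.3/2 = 6.35 m.
Total vertical stress at mid-clay: σ_v = 20.3×2.7 + 16.1×3.65 = 113.58 kPa.
Pore pressure: u = 9.81×(6.35 − 1.4) = 48.56 kPa.
Initial effective stress: σ'_0 = σ_v − u = 113.58 − 48.56 = 65.02 kPa.
Stress increase at mid-clay by the 2:1 spreading method:
Δσ = qBL/((B+z)(L+z)) = 239×3.7×7.4/((3.7+6.35)(7.4+6.35)) = 47.355 kPa
Final effective stress: σ'_f = σ'_0 + Δσ = 65.02 + 47.355 = 112.38 kPa.
Normally consolidated clay, so the full stress increment lies on the virgin compression line:
S_c = C_c·H/(1+e₀)·log₁₀(σ'_f/σ'_0) = 0.29×7.3/(1+1.25)×log₁₀(112.38/65.02)
    = 0.94089 × 0.23764 = 0.2236 m

S_c ≈ 0.224 m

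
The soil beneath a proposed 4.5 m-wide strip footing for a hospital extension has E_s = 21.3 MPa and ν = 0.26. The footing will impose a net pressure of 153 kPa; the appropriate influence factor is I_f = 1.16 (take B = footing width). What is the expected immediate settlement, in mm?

S_e ≈ 35 mm

Immediate (elastic) settlement: S_e = q·B·(1−ν²)/E_s · I_f.
E_s = 21.3 MPa = 21300 kPa.
S_e = 153 × 4.5 × (1 − 0.26²) / 21300 × 1.16
    = 153 × 4.5 × 0.9324 / 21300 × 1.16
    = 0.03496 m = 34.96 mm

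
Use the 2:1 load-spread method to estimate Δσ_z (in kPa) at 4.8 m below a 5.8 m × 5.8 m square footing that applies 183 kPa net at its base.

Δσ_z ≈ 54.8 kPa

By the 2:1 method the load spreads at 1 horizontal : 2 vertical, so at depth z the loaded area has grown by z in each plan dimension:
Δσ = qBL/((B+z)(L+z)) = 183×5.8×5.8/((5.8+4.8)(5.8+4.8)) = 54.789 kPa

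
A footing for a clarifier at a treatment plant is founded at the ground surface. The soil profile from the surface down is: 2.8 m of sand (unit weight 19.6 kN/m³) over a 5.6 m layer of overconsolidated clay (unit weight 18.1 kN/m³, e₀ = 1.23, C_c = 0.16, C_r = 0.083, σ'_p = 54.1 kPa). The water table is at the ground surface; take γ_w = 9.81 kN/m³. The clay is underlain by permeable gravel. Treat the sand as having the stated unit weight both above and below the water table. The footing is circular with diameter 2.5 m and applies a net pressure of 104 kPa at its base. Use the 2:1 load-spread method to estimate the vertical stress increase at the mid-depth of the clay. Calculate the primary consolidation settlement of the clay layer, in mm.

Mid-depth of clay below the ground surface: z = 2.8 + 5.6/2 = 5.6 m.
Total vertical stress at mid-clay: σ_v = 19.6×2.8 + 18.1×2.8 = 105.56 kPa.
Pore pressure: u = 9.81×(5.6 − 0) = 54.936 kPa.
Initial effective stress: σ'_0 = σ_v − u = 105.56 − 54.936 = 50.624 kPa.
Stress increase at mid-clay by the 2:1 spreading method:
Δσ ≈ qD²/(D+z)² = 104×2.5²/(2.5+5.6)² = 9.907 kPa
Final effective stress: σ'_f = 50.624 + 9.907 = 60.531 kPa.
σ'_f = 60.531 > σ'_p = 54.1 kPa, so the stress path crosses the preconsolidation pressure — recompression up to σ'_p, then virgin compression beyond:
S_c = H/(1+e₀)·[C_r·log₁₀(σ'_p/σ'_0) + C_c·log₁₀(σ'_f/σ'_p)]
    = 5.6/2.23 × [0.083×log₁₀(54.1/50.624) + 0.16×log₁₀(60.531/54.1)]
    = 2.5112 × [0.0023938 + 0.0078049] = 0.02561 m

S_c ≈ 25.6 mm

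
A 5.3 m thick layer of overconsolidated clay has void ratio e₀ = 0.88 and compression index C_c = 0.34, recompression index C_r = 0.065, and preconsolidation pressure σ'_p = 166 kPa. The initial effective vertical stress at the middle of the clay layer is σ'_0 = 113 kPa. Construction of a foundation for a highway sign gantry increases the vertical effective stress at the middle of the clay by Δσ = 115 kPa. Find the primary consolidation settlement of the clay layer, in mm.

Final effective stress: σ'_f = 113 + 115 = 228 kPa.
σ'_f = 228 > σ'_p = 166 kPa, so the stress path crosses the preconsolidation pressure — recompression up to σ'_p, then virgin compression beyond:
S_c = H/(1+e₀)·[C_r·log₁₀(σ'_p/σ'_0) + C_c·log₁₀(σ'_f/σ'_p)]
    = 5.3/1.88 × [0.065×log₁₀(166/113) + 0.34×log₁₀(228/166)]
    = 2.8191 × [0.010857 + 0.046861] = 0.1627 m

S_c ≈ 163 mm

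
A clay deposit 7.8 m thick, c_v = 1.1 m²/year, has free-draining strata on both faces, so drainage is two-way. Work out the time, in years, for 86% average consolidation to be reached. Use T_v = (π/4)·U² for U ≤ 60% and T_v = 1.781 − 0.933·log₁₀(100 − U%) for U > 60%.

t ≈ 9.84 years

Drainage path length: H_d = H/2 = 3.9 m (double drainage).
U > 60%: T_v = 1.781 − 0.933·log₁₀(100 − 86) = 0.71166.
t = T_v·H_d²/c_v = 0.71166×3.9²/1.1 = 9.84 years.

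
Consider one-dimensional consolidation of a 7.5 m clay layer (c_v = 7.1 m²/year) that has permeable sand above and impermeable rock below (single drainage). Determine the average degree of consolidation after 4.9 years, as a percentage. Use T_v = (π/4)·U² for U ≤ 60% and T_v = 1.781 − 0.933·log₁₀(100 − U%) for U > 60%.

U ≈ 82.4 %

Drainage path length: H_d = H = 7.5 m (single drainage).
T_v = c_v·t/H_d² = 7.1×4.9/7.5² = 0.61849.
T_v = 0.61849 corresponds to the U > 60% branch:
U = 1 − 10^((1.781 − T_v)/0.933)/100 = 0.8238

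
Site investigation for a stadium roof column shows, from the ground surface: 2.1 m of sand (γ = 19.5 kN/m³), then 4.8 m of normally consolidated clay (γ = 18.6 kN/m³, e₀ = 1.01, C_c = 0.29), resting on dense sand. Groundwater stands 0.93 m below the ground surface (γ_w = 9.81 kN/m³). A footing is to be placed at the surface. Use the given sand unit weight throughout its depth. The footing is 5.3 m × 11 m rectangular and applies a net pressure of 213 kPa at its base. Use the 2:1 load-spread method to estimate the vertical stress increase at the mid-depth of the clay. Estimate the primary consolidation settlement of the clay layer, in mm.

Mid-depth of clay below the ground surface: z = 2.1 + 4.8/2 = 4.5 m.
Total vertical stress at mid-clay: σ_v = 19.5×2.1 + 18.6×2.4 = 85.59 kPa.
Pore pressure: u = 9.81×(4.5 − 0.93) = 35.022 kPa.
Initial effective stress: σ'_0 = σ_v − u = 85.59 − 35.022 = 50.568 kPa.
Stress increase at mid-clay by the 2:1 spreading method:
Δσ = qBL/((B+z)(L+z)) = 213×5.3×11/((5.3+4.5)(11+4.5)) = 81.75 kPa
Final effective stress: σ'_f = σ'_0 + Δσ = 50.568 + 81.75 = 132.32 kPa.
Normally consolidated clay, so the full stress increment lies on the virgin compression line:
S_c = C_c·H/(1+e₀)·log₁₀(σ'_f/σ'_0) = 0.29×4.8/(1+1.01)×log₁₀(132.32/50.568)
    = 0.69254 × 0.41775 = 0.2893 m

S_c ≈ 289 mm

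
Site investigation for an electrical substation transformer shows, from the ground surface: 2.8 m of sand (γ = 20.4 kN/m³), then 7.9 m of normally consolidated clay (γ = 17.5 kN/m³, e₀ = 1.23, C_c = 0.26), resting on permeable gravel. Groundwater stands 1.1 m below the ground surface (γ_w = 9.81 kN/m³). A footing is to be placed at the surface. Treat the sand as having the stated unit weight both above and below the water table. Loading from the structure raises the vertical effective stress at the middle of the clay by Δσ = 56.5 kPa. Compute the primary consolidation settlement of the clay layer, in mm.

S_c ≈ 235 mm

Mid-depth of clay below the ground surface: z = 2.8 + 7.9/2 = 6.75 m.
Total vertical stress at mid-clay: σ_v = 20.4×2.8 + 17.5×3.95 = 126.24 kPa.
Pore pressure: u = 9.81×(6.75 − 1.1) = 55.427 kPa.
Initial effective stress: σ'_0 = σ_v − u = 126.24 − 55.427 = 70.813 kPa.
Final effective stress: σ'_f = σ'_0 + Δσ = 70.813 + 56.5 = 127.31 kPa.
Normally consolidated clay, so the full stress increment lies on the virgin compression line:
S_c = C_c·H/(1+e₀)·log₁₀(σ'_f/σ'_0) = 0.26×7.9/(1+1.23)×log₁₀(127.31/70.813)
    = 0.92108 × 0.25475 = 0.2346 m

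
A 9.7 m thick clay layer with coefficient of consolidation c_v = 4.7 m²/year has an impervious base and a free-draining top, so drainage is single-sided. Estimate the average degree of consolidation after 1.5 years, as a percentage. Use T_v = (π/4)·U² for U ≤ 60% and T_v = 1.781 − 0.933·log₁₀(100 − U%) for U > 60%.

U ≈ 30.9 %

Drainage path length: H_d = H = 9.7 m (single drainage).
T_v = c_v·t/H_d² = 4.7×1.5/9.7² = 0.074928.
T_v = 0.074928 corresponds to the U ≤ 60% branch:
U = √(4T_v/π) = 0.3089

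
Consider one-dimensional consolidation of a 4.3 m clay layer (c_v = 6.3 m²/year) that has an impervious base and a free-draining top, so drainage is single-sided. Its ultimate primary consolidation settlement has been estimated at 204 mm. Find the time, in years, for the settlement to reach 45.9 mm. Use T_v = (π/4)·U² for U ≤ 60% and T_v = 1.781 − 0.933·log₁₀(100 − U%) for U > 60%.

t ≈ 0.117 years

Drainage path length: H_d = H = 4.3 m (single drainage).
U = S(t)/S_ult = 45.9/204 = 0.225.
U ≤ 60%: T_v = (π/4)·U² = (π/4)×0.225² = 0.039761.
t = T_v·H_d²/c_v = 0.039761×4.3²/6.3 = 0.1167 years.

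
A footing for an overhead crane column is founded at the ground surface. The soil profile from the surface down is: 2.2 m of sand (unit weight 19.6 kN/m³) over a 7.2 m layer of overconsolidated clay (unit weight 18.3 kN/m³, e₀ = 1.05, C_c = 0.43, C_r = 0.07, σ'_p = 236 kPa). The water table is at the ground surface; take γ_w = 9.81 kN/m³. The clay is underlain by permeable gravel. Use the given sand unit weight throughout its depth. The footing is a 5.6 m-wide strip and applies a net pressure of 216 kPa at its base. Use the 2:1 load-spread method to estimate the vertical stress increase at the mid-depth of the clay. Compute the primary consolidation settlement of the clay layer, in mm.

S_c ≈ 119 mm

Mid-depth of clay below the ground surface: z = 2.2 + 7.2/2 = 5.8 m.
Total vertical stress at mid-clay: σ_v = 19.6×2.2 + 18.3×3.6 = 109 kPa.
Pore pressure: u = 9.81×(5.8 − 0) = 56.898 kPa.
Initial effective stress: σ'_0 = σ_v − u = 109 − 56.898 = 52.102 kPa.
Stress increase at mid-clay by the 2:1 spreading method:
Δσ = qB/(B+z) = 216×5.6/(5.6+5.8) = 106.11 kPa
Final effective stress: σ'_f = 52.102 + 106.11 = 158.21 kPa.
σ'_f = 158.21 ≤ σ'_p = 236 kPa, so the clay remains overconsolidated and only the recompression index applies:
S_c = C_r·H/(1+e₀)·log₁₀(σ'_f/σ'_0) = 0.07×7.2/2.05×log₁₀(158.21/52.102)
    = 0.24585 × 0.48238 = 0.1186 m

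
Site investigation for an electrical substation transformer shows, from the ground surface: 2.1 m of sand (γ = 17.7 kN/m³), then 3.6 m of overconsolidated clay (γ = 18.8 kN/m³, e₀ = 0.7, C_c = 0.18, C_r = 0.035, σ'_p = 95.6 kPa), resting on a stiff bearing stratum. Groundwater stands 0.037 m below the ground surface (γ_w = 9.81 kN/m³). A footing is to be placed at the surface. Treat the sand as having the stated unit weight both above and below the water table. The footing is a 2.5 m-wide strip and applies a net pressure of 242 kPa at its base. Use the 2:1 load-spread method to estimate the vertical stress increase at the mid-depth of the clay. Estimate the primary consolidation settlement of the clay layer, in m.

S_c ≈ 0.082 m

Mid-depth of clay below the ground surface: z = 2.1 + 3.6/2 = 3.9 m.
Total vertical stress at mid-clay: σ_v = 17.7×2.1 + 18.8×1.8 = 71.01 kPa.
Pore pressure: u = 9.81×(3.9 − 0.037) = 37.896 kPa.
Initial effective stress: σ'_0 = σ_v − u = 71.01 − 37.896 = 33.114 kPa.
Stress increase at mid-clay by the 2:1 spreading method:
Δσ = qB/(B+z) = 242×2.5/(2.5+3.9) = 94.531 kPa
Final effective stress: σ'_f = 33.114 + 94.531 = 127.65 kPa.
σ'_f = 127.65 > σ'_p = 95.6 kPa, so the stress path crosses the preconsolidation pressure — recompression up to σ'_p, then virgin compression beyond:
S_c = H/(1+e₀)·[C_r·log₁₀(σ'_p/σ'_0) + C_c·log₁₀(σ'_f/σ'_p)]
    = 3.6/1.7 × [0.035×log₁₀(95.6/33.114) + 0.18×log₁₀(127.65/95.6)]
    = 2.1176 × [0.016116 + 0.022601] = 0.08199 m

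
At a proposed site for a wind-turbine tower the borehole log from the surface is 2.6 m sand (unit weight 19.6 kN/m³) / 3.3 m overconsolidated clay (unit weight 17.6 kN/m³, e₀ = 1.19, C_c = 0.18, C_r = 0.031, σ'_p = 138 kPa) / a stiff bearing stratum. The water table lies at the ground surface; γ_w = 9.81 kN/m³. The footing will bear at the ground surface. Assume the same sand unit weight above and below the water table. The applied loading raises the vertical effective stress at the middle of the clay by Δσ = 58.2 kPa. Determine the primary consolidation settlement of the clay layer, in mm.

S_c ≈ 18.7 mm

Mid-depth of clay below the ground surface: z = 2.6 + 3.3/2 = 4.25 m.
Total vertical stress at mid-clay: σ_v = 19.6×2.6 + 17.6×1.65 = 80 kPa.
Pore pressure: u = 9.81×(4.25 − 0) = 41.693 kPa.
Initial effective stress: σ'_0 = σ_v − u = 80 − 41.693 = 38.307 kPa.
Final effective stress: σ'_f = 38.307 + 58.2 = 96.507 kPa.
σ'_f = 96.507 ≤ σ'_p = 138 kPa, so the clay remains overconsolidated and only the recompression index applies:
S_c = C_r·H/(1+e₀)·log₁₀(σ'_f/σ'_0) = 0.031×3.3/2.19×log₁₀(96.507/38.307)
    = 0.046711 × 0.40128 = 0.01874 m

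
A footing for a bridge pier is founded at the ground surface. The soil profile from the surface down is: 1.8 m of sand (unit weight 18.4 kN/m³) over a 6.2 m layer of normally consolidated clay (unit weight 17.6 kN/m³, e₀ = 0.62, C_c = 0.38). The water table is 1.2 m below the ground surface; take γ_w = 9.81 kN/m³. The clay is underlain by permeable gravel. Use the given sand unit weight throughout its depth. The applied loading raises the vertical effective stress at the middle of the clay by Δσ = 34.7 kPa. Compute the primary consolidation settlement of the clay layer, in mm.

Mid-depth of clay below the ground surface: z = 1.8 + 6.2/2 = 4.9 m.
Total vertical stress at mid-clay: σ_v = 18.4×1.8 + 17.6×3.1 = 87.68 kPa.
Pore pressure: u = 9.81×(4.9 − 1.2) = 36.297 kPa.
Initial effective stress: σ'_0 = σ_v − u = 87.68 − 36.297 = 51.383 kPa.
Final effective stress: σ'_f = σ'_0 + Δσ = 51.383 + 34.7 = 86.083 kPa.
Normally consolidated clay, so the full stress increment lies on the virgin compression line:
S_c = C_c·H/(1+e₀)·log₁₀(σ'_f/σ'_0) = 0.38×6.2/(1+0.62)×log₁₀(86.083/51.383)
    = 1.4543 × 0.2241 = 0.3259 m

S_c ≈ 326 mm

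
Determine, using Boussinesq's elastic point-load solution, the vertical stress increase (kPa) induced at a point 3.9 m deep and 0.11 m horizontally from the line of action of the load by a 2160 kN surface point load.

Δσ_z ≈ 67.7 kPa

Boussinesq vertical stress below a point load on an elastic half-space:
Δσ_z = 3P/(2πz²) · [1 + (r/z)²]^(−5/2)
r/z = 0.11/3.9 = 0.028205; [1+(r/z)²]^(−5/2) = 0.99801.
Δσ_z = 3×2160/(2π×3.9²) × 0.99801 = 67.806 × 0.99801 = 67.67 kPa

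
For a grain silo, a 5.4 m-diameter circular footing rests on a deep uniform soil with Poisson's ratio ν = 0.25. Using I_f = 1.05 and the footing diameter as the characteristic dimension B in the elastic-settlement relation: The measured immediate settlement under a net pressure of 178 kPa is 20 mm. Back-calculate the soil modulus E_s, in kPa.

S_e = q·B·(1−ν²)/E_s · I_f  ⇒  E_s = q·B·(1−ν²)·I_f / S_e.
E_s = 178 × 5.4 × 0.9375 × 1.05 / 0.02 = 47310 kPa

E_s ≈ 47300 kPa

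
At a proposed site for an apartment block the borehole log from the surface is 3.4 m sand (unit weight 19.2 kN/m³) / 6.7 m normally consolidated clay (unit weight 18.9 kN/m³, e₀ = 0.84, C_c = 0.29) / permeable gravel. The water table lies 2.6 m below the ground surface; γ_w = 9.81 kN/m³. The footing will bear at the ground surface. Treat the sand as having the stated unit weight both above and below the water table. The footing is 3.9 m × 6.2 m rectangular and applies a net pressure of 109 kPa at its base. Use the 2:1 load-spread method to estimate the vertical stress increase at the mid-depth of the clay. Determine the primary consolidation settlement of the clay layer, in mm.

S_c ≈ 90.2 mm

Mid-depth of clay below the ground surface: z = 3.4 + 6.7/2 = 6.75 m.
Total vertical stress at mid-clay: σ_v = 19.2×3.4 + 18.9×3.35 = 128.59 kPa.
Pore pressure: u = 9.81×(6.75 − 2.6) = 40.712 kPa.
Initial effective stress: σ'_0 = σ_v − u = 128.59 − 40.712 = 87.878 kPa.
Stress increase at mid-clay by the 2:1 spreading method:
Δσ = qBL/((B+z)(L+z)) = 109×3.9×6.2/((3.9+6.75)(6.2+6.75)) = 19.11 kPa
Final effective stress: σ'_f = σ'_0 + Δσ = 87.878 + 19.11 = 106.99 kPa.
Normally consolidated clay, so the full stress increment lies on the virgin compression line:
S_c = C_c·H/(1+e₀)·log₁₀(σ'_f/σ'_0) = 0.29×6.7/(1+0.84)×log₁₀(106.99/87.878)
    = 1.056 × 0.085463 = 0.09025 m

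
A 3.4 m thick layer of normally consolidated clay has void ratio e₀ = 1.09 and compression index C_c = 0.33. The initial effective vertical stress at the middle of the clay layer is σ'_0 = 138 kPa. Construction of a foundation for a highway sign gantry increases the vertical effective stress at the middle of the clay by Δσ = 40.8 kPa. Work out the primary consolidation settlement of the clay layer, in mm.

S_c ≈ 60.4 mm

Final effective stress: σ'_f = σ'_0 + Δσ = 138 + 40.8 = 178.8 kPa.
Normally consolidated clay, so the full stress increment lies on the virgin compression line:
S_c = C_c·H/(1+e₀)·log₁₀(σ'_f/σ'_0) = 0.33×3.4/(1+1.09)×log₁₀(178.8/138)
    = 0.53684 × 0.11249 = 0.06039 m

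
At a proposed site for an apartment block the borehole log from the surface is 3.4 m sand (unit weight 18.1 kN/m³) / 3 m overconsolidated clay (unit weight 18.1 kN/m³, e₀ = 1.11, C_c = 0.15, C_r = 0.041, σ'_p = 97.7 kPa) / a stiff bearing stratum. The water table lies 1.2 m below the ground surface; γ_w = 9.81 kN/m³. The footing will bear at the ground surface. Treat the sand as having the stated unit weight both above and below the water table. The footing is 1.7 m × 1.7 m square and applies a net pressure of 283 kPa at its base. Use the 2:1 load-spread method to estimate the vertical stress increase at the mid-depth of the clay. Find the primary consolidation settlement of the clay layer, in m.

Mid-depth of clay below the ground surface: z = 3.4 + 3/2 = 4.9 m.
Total vertical stress at mid-clay: σ_v = 18.1×3.4 + 18.1×1.5 = 88.69 kPa.
Pore pressure: u = 9.81×(4.9 − 1.2) = 36.297 kPa.
Initial effective stress: σ'_0 = σ_v − u = 88.69 − 36.297 = 52.393 kPa.
Stress increase at mid-clay by the 2:1 spreading method:
Δσ = qBL/((B+z)(L+z)) = 283×1.7×1.7/((1.7+4.9)(1.7+4.9)) = 18.776 kPa
Final effective stress: σ'_f = 52.393 + 18.776 = 71.169 kPa.
σ'_f = 71.169 ≤ σ'_p = 97.7 kPa, so the clay remains overconsolidated and only the recompression index applies:
S_c = C_r·H/(1+e₀)·log₁₀(σ'_f/σ'_0) = 0.041×3/2.11×log₁₀(71.169/52.393)
    = 0.058294 × 0.13302 = 0.007754 m

S_c ≈ 0.00775 m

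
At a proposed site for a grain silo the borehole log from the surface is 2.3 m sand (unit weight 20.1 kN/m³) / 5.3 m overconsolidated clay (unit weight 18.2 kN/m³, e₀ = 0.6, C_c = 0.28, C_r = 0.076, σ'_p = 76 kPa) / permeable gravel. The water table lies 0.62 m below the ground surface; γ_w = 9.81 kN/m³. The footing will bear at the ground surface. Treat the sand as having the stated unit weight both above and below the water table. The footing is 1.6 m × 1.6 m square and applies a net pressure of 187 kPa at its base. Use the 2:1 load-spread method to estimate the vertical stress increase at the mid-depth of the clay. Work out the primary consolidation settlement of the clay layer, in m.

S_c ≈ 0.0213 m

Mid-depth of clay below the ground surface: z = 2.3 + 5.3/2 = 4.95 m.
Total vertical stress at mid-clay: σ_v = 20.1×2.3 + 18.2×2.65 = 94.46 kPa.
Pore pressure: u = 9.81×(4.95 − 0.62) = 42.477 kPa.
Initial effective stress: σ'_0 = σ_v − u = 94.46 − 42.477 = 51.983 kPa.
Stress increase at mid-clay by the 2:1 spreading method:
Δσ = qBL/((B+z)(L+z)) = 187×1.6×1.6/((1.6+4.95)(1.6+4.95)) = 11.158 kPa
Final effective stress: σ'_f = 51.983 + 11.158 = 63.141 kPa.
σ'_f = 63.141 ≤ σ'_p = 76 kPa, so the clay remains overconsolidated and only the recompression index applies:
S_c = C_r·H/(1+e₀)·log₁₀(σ'_f/σ'_0) = 0.076×5.3/1.6×log₁₀(63.141/51.983)
    = 0.25175 × 0.08445 = 0.02126 m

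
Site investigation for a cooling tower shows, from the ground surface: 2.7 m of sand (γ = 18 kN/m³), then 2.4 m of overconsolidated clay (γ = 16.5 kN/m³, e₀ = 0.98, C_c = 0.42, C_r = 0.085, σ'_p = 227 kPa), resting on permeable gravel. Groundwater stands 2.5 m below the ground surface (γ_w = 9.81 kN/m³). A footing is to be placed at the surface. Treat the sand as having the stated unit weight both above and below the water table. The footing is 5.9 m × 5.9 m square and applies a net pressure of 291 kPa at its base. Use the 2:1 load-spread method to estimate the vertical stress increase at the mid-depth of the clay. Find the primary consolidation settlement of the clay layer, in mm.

S_c ≈ 48.1 mm

Mid-depth of clay below the ground surface: z = 2.7 + 2.4/2 = 3.9 m.
Total vertical stress at mid-clay: σ_v = 18×2.7 + 16.5×1.2 = 68.4 kPa.
Pore pressure: u = 9.81×(3.9 − 2.5) = 13.734 kPa.
Initial effective stress: σ'_0 = σ_v − u = 68.4 − 13.734 = 54.666 kPa.
Stress increase at mid-clay by the 2:1 spreading method:
Δσ = qBL/((B+z)(L+z)) = 291×5.9×5.9/((5.9+3.9)(5.9+3.9)) = 105.47 kPa
Final effective stress: σ'_f = 54.666 + 105.47 = 160.14 kPa.
σ'_f = 160.14 ≤ σ'_p = 227 kPa, so the clay remains overconsolidated and only the recompression index applies:
S_c = C_r·H/(1+e₀)·log₁₀(σ'_f/σ'_0) = 0.085×2.4/1.98×log₁₀(160.14/54.666)
    = 0.10303 × 0.46678 = 0.04809 m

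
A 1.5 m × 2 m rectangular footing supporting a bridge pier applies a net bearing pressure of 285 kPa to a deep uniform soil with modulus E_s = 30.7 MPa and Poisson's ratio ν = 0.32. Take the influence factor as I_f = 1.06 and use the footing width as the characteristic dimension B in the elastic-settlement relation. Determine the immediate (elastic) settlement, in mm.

Immediate (elastic) settlement: S_e = q·B·(1−ν²)/E_s · I_f.
E_s = 30.7 MPa = 30700 kPa.
S_e = 285 × 1.5 × (1 − 0.32²) / 30700 × 1.06
    = 285 × 1.5 × 0.8976 / 30700 × 1.06
    = 0.01325 m = 13.25 mm

S_e ≈ 13.2 mm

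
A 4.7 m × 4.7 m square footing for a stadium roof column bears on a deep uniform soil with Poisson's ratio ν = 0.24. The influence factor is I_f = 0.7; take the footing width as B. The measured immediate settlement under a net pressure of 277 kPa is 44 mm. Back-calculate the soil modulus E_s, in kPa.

E_s ≈ 19500 kPa

S_e = q·B·(1−ν²)/E_s · I_f  ⇒  E_s = q·B·(1−ν²)·I_f / S_e.
E_s = 277 × 4.7 × 0.9424 × 0.7 / 0.044 = 19520 kPa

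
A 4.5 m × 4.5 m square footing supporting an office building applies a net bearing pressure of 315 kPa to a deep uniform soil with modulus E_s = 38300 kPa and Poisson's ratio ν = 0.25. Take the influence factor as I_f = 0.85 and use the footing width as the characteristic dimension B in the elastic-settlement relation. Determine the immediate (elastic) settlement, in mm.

Immediate (elastic) settlement: S_e = q·B·(1−ν²)/E_s · I_f.
S_e = 315 × 4.5 × (1 − 0.25²) / 38300 × 0.85
    = 315 × 4.5 × 0.9375 / 38300 × 0.85
    = 0.02949 m = 29.49 mm

S_e ≈ 29.5 mm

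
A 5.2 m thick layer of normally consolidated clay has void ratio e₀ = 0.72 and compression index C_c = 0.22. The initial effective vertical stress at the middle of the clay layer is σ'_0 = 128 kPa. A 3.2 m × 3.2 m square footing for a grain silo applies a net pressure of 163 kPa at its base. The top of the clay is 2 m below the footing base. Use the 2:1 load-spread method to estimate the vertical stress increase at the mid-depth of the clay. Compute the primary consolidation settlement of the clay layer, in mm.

S_c ≈ 56.1 mm

Mid-depth of clay below the footing base: z = 2 + 5.2/2 = 4.6 m.
Stress increase at mid-clay by the 2:1 spreading method:
Δσ = qBL/((B+z)(L+z)) = 163×3.2×3.2/((3.2+4.6)(3.2+4.6)) = 27.435 kPa
Final effective stress: σ'_f = σ'_0 + Δσ = 128 + 27.435 = 155.44 kPa.
Normally consolidated clay, so the full stress increment lies on the virgin compression line:
S_c = C_c·H/(1+e₀)·log₁₀(σ'_f/σ'_0) = 0.22×5.2/(1+0.72)×log₁₀(155.44/128)
    = 0.66512 × 0.084353 = 0.0561 m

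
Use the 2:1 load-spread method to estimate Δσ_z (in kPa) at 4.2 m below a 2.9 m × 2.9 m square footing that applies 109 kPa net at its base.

By the 2:1 method the load spreads at 1 horizontal : 2 vertical, so at depth z the loaded area has grown by z in each plan dimension:
Δσ = qBL/((B+z)(L+z)) = 109×2.9×2.9/((2.9+4.2)(2.9+4.2)) = 18.185 kPa

Δσ_z ≈ 18.2 kPa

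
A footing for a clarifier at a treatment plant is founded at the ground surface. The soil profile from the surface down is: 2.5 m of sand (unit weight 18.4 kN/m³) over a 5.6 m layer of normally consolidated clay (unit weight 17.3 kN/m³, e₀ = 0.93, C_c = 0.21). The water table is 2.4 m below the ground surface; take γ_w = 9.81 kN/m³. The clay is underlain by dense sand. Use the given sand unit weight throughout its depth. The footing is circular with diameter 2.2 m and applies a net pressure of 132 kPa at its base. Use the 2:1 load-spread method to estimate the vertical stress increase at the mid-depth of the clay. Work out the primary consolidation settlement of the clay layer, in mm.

Mid-depth of clay below the ground surface: z = 2.5 + 5.6/2 = 5.3 m.
Total vertical stress at mid-clay: σ_v = 18.4×2.5 + 17.3×2.8 = 94.44 kPa.
Pore pressure: u = 9.81×(5.3 − 2.4) = 28.449 kPa.
Initial effective stress: σ'_0 = σ_v − u = 94.44 − 28.449 = 65.991 kPa.
Stress increase at mid-clay by the 2:1 spreading method:
Δσ ≈ qD²/(D+z)² = 132×2.2²/(2.2+5.3)² = 11.358 kPa
Final effective stress: σ'_f = σ'_0 + Δσ = 65.991 + 11.358 = 77.349 kPa.
Normally consolidated clay, so the full stress increment lies on the virgin compression line:
S_c = C_c·H/(1+e₀)·log₁₀(σ'_f/σ'_0) = 0.21×5.6/(1+0.93)×log₁₀(77.349/65.991)
    = 0.60933 × 0.06897 = 0.04203 m

S_c ≈ 42 mm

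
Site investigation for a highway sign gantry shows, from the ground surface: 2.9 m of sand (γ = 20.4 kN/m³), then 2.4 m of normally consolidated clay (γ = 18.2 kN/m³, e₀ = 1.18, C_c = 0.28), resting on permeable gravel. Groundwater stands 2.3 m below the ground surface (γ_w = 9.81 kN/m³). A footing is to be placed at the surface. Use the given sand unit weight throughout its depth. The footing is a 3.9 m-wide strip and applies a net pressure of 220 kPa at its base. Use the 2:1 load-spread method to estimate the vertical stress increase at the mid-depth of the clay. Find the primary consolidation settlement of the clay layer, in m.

Mid-depth of clay below the ground surface: z = 2.9 + 2.4/2 = 4.1 m.
Total vertical stress at mid-clay: σ_v = 20.4×2.9 + 18.2×1.2 = 81 kPa.
Pore pressure: u = 9.81×(4.1 − 2.3) = 17.658 kPa.
Initial effective stress: σ'_0 = σ_v − u = 81 − 17.658 = 63.342 kPa.
Stress increase at mid-clay by the 2:1 spreading method:
Δσ = qB/(B+z) = 220×3.9/(3.9+4.1) = 107.25 kPa
Final effective stress: σ'_f = σ'_0 + Δσ = 63.342 + 107.25 = 170.59 kPa.
Normally consolidated clay, so the full stress increment lies on the virgin compression line:
S_c = C_c·H/(1+e₀)·log₁₀(σ'_f/σ'_0) = 0.28×2.4/(1+1.18)×log₁₀(170.59/63.342)
    = 0.30826 × 0.43026 = 0.1326 m

S_c ≈ 0.133 m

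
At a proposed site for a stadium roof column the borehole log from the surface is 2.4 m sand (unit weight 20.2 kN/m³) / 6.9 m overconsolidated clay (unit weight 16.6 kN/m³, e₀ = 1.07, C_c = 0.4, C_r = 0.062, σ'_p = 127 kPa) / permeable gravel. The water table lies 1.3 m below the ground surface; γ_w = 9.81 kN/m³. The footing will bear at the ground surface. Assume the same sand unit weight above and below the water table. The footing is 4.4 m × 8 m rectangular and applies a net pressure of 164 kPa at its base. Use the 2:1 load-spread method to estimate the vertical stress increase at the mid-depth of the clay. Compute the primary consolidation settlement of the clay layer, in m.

Mid-depth of clay below the ground surface: z = 2.4 + 6.9/2 = 5.85 m.
Total vertical stress at mid-clay: σ_v = 20.2×2.4 + 16.6×3.45 = 105.75 kPa.
Pore pressure: u = 9.81×(5.85 − 1.3) = 44.636 kPa.
Initial effective stress: σ'_0 = σ_v − u = 105.75 − 44.636 = 61.114 kPa.
Stress increase at mid-clay by the 2:1 spreading method:
Δσ = qBL/((B+z)(L+z)) = 164×4.4×8/((4.4+5.85)(8+5.85)) = 40.664 kPa
Final effective stress: σ'_f = 61.114 + 40.664 = 101.78 kPa.
σ'_f = 101.78 ≤ σ'_p = 127 kPa, so the clay remains overconsolidated and only the recompression index applies:
S_c = C_r·H/(1+e₀)·log₁₀(σ'_f/σ'_0) = 0.062×6.9/2.07×log₁₀(101.78/61.114)
    = 0.20666 × 0.22152 = 0.04578 m

S_c ≈ 0.0458 m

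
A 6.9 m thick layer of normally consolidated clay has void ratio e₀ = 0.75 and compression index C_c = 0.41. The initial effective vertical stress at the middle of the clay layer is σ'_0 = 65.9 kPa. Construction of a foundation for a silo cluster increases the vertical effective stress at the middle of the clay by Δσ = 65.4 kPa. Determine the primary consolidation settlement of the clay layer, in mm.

Final effective stress: σ'_f = σ'_0 + Δσ = 65.9 + 65.4 = 131.3 kPa.
Normally consolidated clay, so the full stress increment lies on the virgin compression line:
S_c = C_c·H/(1+e₀)·log₁₀(σ'_f/σ'_0) = 0.41×6.9/(1+0.75)×log₁₀(131.3/65.9)
    = 1.6166 × 0.29938 = 0.484 m

S_c ≈ 484 mm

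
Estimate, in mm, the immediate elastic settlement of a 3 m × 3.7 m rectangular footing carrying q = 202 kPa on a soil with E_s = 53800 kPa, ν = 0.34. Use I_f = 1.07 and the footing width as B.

Immediate (elastic) settlement: S_e = q·B·(1−ν²)/E_s · I_f.
S_e = 202 × 3 × (1 − 0.34²) / 53800 × 1.07
    = 202 × 3 × 0.8844 / 53800 × 1.07
    = 0.01066 m = 10.66 mm

S_e ≈ 10.7 mm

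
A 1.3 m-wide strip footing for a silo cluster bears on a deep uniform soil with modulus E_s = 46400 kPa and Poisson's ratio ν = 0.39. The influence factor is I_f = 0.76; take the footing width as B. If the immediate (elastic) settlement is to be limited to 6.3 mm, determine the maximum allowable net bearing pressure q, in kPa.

q ≈ 349 kPa

S_e = q·B·(1−ν²)/E_s · I_f  ⇒  q = S_e·E_s / (B·(1−ν²)·I_f).
q = 0.0063 × 46400 / (1.3 × 0.8479 × 0.76) = 348.9 kPa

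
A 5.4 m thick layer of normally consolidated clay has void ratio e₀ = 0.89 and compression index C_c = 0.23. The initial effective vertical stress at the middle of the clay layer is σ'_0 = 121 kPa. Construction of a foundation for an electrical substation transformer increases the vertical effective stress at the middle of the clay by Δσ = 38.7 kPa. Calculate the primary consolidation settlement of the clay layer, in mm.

Final effective stress: σ'_f = σ'_0 + Δσ = 121 + 38.7 = 159.7 kPa.
Normally consolidated clay, so the full stress increment lies on the virgin compression line:
S_c = C_c·H/(1+e₀)·log₁₀(σ'_f/σ'_0) = 0.23×5.4/(1+0.89)×log₁₀(159.7/121)
    = 0.65714 × 0.12052 = 0.0792 m

S_c ≈ 79.2 mm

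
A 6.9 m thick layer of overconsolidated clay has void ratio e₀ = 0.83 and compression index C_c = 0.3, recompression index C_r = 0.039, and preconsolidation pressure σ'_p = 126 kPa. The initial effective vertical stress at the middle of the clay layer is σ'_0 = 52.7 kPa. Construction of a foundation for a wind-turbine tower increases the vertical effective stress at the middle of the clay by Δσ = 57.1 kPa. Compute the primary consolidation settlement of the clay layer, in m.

Final effective stress: σ'_f = 52.7 + 57.1 = 109.8 kPa.
σ'_f = 109.8 ≤ σ'_p = 126 kPa, so the clay remains overconsolidated and only the recompression index applies:
S_c = C_r·H/(1+e₀)·log₁₀(σ'_f/σ'_0) = 0.039×6.9/1.83×log₁₀(109.8/52.7)
    = 0.14705 × 0.31879 = 0.04688 m

S_c ≈ 0.0469 m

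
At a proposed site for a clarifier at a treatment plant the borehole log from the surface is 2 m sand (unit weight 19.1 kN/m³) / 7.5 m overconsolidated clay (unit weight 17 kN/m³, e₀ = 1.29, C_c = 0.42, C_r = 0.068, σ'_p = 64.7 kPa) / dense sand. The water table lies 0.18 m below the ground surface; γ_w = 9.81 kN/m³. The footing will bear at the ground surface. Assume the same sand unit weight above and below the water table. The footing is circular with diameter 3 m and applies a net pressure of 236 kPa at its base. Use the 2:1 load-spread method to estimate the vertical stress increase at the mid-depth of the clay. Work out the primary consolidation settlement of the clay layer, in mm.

S_c ≈ 119 mm

Mid-depth of clay below the ground surface: z = 2 + 7.5/2 = 5.75 m.
Total vertical stress at mid-clay: σ_v = 19.1×2 + 17×3.75 = 101.95 kPa.
Pore pressure: u = 9.81×(5.75 − 0.18) = 54.642 kPa.
Initial effective stress: σ'_0 = σ_v − u = 101.95 − 54.642 = 47.308 kPa.
Stress increase at mid-clay by the 2:1 spreading method:
Δσ ≈ qD²/(D+z)² = 236×3²/(3+5.75)² = 27.742 kPa
Final effective stress: σ'_f = 47.308 + 27.742 = 75.05 kPa.
σ'_f = 75.05 > σ'_p = 64.7 kPa, so the stress path crosses the preconsolidation pressure — recompression up to σ'_p, then virgin compression beyond:
S_c = H/(1+e₀)·[C_r·log₁₀(σ'_p/σ'_0) + C_c·log₁₀(σ'_f/σ'_p)]
    = 7.5/2.29 × [0.068×log₁₀(64.7/47.308) + 0.42×log₁₀(75.05/64.7)]
    = 3.2751 × [0.0092459 + 0.027067] = 0.1189 m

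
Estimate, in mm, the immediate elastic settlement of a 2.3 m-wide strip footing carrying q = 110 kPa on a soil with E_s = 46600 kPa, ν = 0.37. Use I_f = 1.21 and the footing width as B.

S_e ≈ 5.67 mm

Immediate (elastic) settlement: S_e = q·B·(1−ν²)/E_s · I_f.
S_e = 110 × 2.3 × (1 − 0.37²) / 46600 × 1.21
    = 110 × 2.3 × 0.8631 / 46600 × 1.21
    = 0.00567 m = 5.67 mm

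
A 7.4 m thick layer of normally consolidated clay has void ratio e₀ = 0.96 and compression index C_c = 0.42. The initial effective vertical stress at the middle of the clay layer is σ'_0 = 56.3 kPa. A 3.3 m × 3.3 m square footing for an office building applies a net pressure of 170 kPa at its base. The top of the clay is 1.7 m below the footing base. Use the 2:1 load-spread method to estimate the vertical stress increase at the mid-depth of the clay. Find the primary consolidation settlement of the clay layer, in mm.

S_c ≈ 248 mm

Mid-depth of clay below the footing base: z = 1.7 + 7.4/2 = 5.4 m.
Stress increase at mid-clay by the 2:1 spreading method:
Δσ = qBL/((B+z)(L+z)) = 170×3.3×3.3/((3.3+5.4)(3.3+5.4)) = 24.459 kPa
Final effective stress: σ'_f = σ'_0 + Δσ = 56.3 + 24.459 = 80.759 kPa.
Normally consolidated clay, so the full stress increment lies on the virgin compression line:
S_c = C_c·H/(1+e₀)·log₁₀(σ'_f/σ'_0) = 0.42×7.4/(1+0.96)×log₁₀(80.759/56.3)
    = 1.5857 × 0.15668 = 0.2484 m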